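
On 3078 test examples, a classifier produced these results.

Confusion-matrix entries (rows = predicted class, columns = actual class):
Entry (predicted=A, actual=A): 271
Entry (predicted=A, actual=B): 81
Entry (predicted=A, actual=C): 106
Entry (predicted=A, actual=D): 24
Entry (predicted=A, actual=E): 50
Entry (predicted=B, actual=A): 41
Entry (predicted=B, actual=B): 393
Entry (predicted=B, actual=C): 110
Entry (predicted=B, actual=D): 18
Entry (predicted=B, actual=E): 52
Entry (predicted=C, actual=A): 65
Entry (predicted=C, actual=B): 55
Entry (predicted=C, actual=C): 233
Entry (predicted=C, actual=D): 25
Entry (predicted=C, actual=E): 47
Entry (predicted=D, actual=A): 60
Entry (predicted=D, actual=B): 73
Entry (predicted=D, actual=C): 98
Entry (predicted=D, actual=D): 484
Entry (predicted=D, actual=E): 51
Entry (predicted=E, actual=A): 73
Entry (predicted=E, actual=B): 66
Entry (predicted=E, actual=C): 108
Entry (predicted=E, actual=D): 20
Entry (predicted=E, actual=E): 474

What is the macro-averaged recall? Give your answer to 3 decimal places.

0.605

Per-class recall (TP/(TP+FN)):
  A: TP=271, FN=41+65+60+73=239 → 271/510 = 0.5314
  B: TP=393, FN=81+55+73+66=275 → 393/668 = 0.5883
  C: TP=233, FN=106+110+98+108=422 → 233/655 = 0.3557
  D: TP=484, FN=24+18+25+20=87 → 484/571 = 0.8476
  E: TP=474, FN=50+52+47+51=200 → 474/674 = 0.7033
Macro-recall = mean = (0.5314 + 0.5883 + 0.3557 + 0.8476 + 0.7033) / 5 = 0.605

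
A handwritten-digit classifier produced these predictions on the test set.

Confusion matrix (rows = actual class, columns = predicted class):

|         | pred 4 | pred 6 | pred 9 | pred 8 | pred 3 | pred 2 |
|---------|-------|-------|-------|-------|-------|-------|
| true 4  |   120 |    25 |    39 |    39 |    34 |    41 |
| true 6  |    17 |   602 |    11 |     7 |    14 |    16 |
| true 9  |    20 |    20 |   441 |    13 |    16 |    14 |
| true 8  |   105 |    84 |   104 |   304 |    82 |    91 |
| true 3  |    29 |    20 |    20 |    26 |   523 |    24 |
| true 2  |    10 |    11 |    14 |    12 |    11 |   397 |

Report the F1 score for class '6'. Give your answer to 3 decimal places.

0.843

F1 score = 2·TP/(2·TP+FP+FN).
6: TP=602, FP=25+20+84+20+11=160, FN=17+11+7+14+16=65 → 1204/1429 = 0.8425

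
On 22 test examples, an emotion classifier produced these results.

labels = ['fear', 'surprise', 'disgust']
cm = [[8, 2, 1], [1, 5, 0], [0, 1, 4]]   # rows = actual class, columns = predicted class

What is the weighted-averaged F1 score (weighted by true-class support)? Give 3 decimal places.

0.777

Per-class F1 score (2·TP/(2·TP+FP+FN)):
  fear: TP=8, FP=1+0=1, FN=2+1=3 → 16/20 = 0.8000
  surprise: TP=5, FP=2+1=3, FN=1+0=1 → 10/14 = 0.7143
  disgust: TP=4, FP=1+0=1, FN=0+1=1 → 8/10 = 0.8000
Weighted-F1 score = Σ (supportᵢ/N)·F1 scoreᵢ with N=22: (11/22)·0.8000 + (6/22)·0.7143 + (5/22)·0.8000 = 0.777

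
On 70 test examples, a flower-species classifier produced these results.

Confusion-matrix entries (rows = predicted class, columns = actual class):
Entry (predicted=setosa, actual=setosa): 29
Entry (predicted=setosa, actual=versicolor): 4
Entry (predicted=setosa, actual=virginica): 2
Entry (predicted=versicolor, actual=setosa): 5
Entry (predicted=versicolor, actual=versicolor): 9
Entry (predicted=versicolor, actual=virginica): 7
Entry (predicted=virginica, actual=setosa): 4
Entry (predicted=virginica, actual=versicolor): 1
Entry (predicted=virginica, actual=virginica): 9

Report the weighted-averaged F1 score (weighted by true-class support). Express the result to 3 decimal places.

Per-class F1 score (2·TP/(2·TP+FP+FN)):
  setosa: TP=29, FP=4+2=6, FN=5+4=9 → 58/73 = 0.7945
  versicolor: TP=9, FP=5+7=12, FN=4+1=5 → 18/35 = 0.5143
  virginica: TP=9, FP=4+1=5, FN=2+7=9 → 18/32 = 0.5625
Weighted-F1 score = Σ (supportᵢ/N)·F1 scoreᵢ with N=70: (38/70)·0.7945 + (14/70)·0.5143 + (18/70)·0.5625 = 0.679

0.679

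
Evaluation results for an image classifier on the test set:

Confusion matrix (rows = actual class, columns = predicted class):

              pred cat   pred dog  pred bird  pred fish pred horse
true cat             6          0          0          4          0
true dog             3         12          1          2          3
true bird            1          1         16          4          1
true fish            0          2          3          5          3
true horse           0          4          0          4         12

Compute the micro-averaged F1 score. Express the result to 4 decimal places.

0.5862

Micro-averaging pools counts across classes: ΣTP=51, ΣFP=36, ΣFN=36.
Micro-F1 score = 2·TP/(2·TP+FP+FN) on pooled counts = 0.5862 (equals overall accuracy in single-label multiclass).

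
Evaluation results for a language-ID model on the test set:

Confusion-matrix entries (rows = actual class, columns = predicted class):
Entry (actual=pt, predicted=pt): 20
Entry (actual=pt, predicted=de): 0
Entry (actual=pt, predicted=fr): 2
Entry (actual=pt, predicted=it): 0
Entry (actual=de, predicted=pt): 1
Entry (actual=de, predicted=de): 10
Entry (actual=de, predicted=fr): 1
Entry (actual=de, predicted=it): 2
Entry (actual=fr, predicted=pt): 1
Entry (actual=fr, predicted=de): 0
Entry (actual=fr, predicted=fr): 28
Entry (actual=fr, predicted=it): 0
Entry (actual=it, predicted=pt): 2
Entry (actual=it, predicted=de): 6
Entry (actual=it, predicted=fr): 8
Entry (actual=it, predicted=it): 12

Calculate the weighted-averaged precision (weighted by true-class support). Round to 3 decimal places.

Per-class precision (TP/(TP+FP)):
  pt: TP=20, FP=1+1+2=4 → 20/24 = 0.8333
  de: TP=10, FP=0+0+6=6 → 10/16 = 0.6250
  fr: TP=28, FP=2+1+8=11 → 28/39 = 0.7179
  it: TP=12, FP=0+2+0=2 → 12/14 = 0.8571
Weighted-precision = Σ (supportᵢ/N)·precisionᵢ with N=93: (22/93)·0.8333 + (14/93)·0.6250 + (29/93)·0.7179 + (28/93)·0.8571 = 0.773

0.773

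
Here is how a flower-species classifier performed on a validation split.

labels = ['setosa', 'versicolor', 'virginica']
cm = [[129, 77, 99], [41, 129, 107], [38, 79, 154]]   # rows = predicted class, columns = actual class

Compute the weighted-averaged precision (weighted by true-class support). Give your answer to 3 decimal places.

0.499

Per-class precision (TP/(TP+FP)):
  setosa: TP=129, FP=77+99=176 → 129/305 = 0.4230
  versicolor: TP=129, FP=41+107=148 → 129/277 = 0.4657
  virginica: TP=154, FP=38+79=117 → 154/271 = 0.5683
Weighted-precision = Σ (supportᵢ/N)·precisionᵢ with N=853: (208/853)·0.4230 + (285/853)·0.4657 + (360/853)·0.5683 = 0.499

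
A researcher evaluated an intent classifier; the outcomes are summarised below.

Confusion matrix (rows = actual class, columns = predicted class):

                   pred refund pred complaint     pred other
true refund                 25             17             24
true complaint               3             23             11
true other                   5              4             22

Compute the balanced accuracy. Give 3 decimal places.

0.570

Balanced accuracy = mean of per-class recall.
  refund: recall = 25/66 = 0.3788
  complaint: recall = 23/37 = 0.6216
  other: recall = 22/31 = 0.7097
Mean = (0.3788 + 0.6216 + 0.7097) / 3 = 0.570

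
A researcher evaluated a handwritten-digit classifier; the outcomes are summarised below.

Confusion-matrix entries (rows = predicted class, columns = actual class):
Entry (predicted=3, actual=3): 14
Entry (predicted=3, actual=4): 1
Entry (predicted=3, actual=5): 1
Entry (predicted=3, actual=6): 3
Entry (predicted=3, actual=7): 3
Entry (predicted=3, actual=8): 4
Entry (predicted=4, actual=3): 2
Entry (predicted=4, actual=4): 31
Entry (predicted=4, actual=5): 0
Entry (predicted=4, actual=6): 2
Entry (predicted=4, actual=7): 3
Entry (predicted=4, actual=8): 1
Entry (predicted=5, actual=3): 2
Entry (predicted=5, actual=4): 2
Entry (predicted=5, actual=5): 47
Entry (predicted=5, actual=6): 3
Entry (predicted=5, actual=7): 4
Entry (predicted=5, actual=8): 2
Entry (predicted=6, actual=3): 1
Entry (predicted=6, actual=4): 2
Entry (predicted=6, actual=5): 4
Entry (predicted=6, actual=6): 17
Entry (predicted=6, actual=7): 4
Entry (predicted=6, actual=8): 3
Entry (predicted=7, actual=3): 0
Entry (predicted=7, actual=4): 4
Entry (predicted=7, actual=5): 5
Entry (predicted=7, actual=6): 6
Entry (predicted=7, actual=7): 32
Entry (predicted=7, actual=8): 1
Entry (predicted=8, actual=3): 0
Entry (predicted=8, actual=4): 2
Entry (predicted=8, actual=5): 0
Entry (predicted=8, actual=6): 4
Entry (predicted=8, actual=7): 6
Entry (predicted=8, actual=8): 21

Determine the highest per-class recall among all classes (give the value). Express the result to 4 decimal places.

0.8246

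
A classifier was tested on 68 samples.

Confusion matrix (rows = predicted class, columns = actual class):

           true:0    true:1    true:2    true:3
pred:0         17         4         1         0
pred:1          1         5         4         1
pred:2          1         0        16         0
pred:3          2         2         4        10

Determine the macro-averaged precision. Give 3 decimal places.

0.681

Per-class precision (TP/(TP+FP)):
  0: TP=17, FP=4+1+0=5 → 17/22 = 0.7727
  1: TP=5, FP=1+4+1=6 → 5/11 = 0.4545
  2: TP=16, FP=1+0+0=1 → 16/17 = 0.9412
  3: TP=10, FP=2+2+4=8 → 10/18 = 0.5556
Macro-precision = mean = (0.7727 + 0.4545 + 0.9412 + 0.5556) / 4 = 0.681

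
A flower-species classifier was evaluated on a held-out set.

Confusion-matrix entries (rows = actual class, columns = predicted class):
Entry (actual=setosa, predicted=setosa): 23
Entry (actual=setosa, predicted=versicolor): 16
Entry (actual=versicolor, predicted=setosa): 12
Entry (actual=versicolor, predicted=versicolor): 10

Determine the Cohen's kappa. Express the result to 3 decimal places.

Observed agreement pₒ = trace/N = 33/61 = 0.5410
Expected agreement pₑ = Σ (rowᵢ·colᵢ)/N² = (39·35 + 22·26)/61² = 0.5206
κ = (pₒ − pₑ)/(1 − pₑ) = (0.5410 − 0.5206)/(1 − 0.5206) = 0.043

0.043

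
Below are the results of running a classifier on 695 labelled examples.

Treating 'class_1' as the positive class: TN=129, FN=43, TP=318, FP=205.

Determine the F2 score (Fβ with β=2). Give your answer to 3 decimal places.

Fβ = (1+β²)·TP / ((1+β²)·TP + β²·FN + FP), with β²=4
= 5·318 / (5·318 + 4·43 + 205) = 0.808

0.808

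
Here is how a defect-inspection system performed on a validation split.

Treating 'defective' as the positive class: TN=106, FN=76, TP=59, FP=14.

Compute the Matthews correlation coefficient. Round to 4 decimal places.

MCC = (TP·TN − FP·FN) / √((TP+FP)(TP+FN)(TN+FP)(TN+FN))
Numerator = 59·106 − 14·76 = 5190
Denominator = √(73·135·120·182) = √215233200 = 14670.8282
MCC = 5190 / 14670.8282 = 0.3538

0.3538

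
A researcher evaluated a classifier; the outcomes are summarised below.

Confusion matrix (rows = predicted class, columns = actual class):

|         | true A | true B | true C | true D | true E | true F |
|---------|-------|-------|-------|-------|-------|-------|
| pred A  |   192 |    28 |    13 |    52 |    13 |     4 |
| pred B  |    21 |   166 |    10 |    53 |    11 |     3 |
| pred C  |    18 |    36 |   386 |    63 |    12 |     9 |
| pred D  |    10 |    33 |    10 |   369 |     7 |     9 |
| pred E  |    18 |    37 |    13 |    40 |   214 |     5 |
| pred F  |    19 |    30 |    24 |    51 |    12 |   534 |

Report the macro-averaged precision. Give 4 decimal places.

0.7159

Per-class precision (TP/(TP+FP)):
  A: TP=192, FP=28+13+52+13+4=110 → 192/302 = 0.63576
  B: TP=166, FP=21+10+53+11+3=98 → 166/264 = 0.62879
  C: TP=386, FP=18+36+63+12+9=138 → 386/524 = 0.73664
  D: TP=369, FP=10+33+10+7+9=69 → 369/438 = 0.84247
  E: TP=214, FP=18+37+13+40+5=113 → 214/327 = 0.65443
  F: TP=534, FP=19+30+24+51+12=136 → 534/670 = 0.79701
Macro-precision = mean = (0.63576 + 0.62879 + 0.73664 + 0.84247 + 0.65443 + 0.79701) / 6 = 0.7159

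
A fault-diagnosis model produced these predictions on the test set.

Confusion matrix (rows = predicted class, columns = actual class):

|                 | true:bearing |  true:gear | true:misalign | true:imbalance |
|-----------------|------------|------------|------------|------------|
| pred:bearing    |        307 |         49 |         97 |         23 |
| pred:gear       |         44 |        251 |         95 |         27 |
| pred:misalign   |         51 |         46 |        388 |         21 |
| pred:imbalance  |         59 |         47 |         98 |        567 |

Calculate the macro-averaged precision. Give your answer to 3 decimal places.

Per-class precision (TP/(TP+FP)):
  bearing: TP=307, FP=49+97+23=169 → 307/476 = 0.6450
  gear: TP=251, FP=44+95+27=166 → 251/417 = 0.6019
  misalign: TP=388, FP=51+46+21=118 → 388/506 = 0.7668
  imbalance: TP=567, FP=59+47+98=204 → 567/771 = 0.7354
Macro-precision = mean = (0.6450 + 0.6019 + 0.7668 + 0.7354) / 4 = 0.687

0.687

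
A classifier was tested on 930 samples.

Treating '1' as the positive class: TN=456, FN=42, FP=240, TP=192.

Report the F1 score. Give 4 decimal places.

0.5766

Precision = TP/(TP+FP) = 192/432 = 0.4444
Recall = TP/(TP+FN) = 192/234 = 0.8205
F1 = 2·TP/(2·TP+FP+FN) = 384/666 = 0.5766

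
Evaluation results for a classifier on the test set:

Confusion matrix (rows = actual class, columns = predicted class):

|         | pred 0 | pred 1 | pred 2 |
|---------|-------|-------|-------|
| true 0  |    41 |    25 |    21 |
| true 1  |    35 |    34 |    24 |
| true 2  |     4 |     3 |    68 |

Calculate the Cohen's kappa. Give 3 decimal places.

Observed agreement pₒ = trace/N = 143/255 = 0.5608
Expected agreement pₑ = Σ (rowᵢ·colᵢ)/N² = (87·80 + 93·62 + 75·113)/255² = 0.3260
κ = (pₒ − pₑ)/(1 − pₑ) = (0.5608 − 0.3260)/(1 − 0.3260) = 0.348

0.348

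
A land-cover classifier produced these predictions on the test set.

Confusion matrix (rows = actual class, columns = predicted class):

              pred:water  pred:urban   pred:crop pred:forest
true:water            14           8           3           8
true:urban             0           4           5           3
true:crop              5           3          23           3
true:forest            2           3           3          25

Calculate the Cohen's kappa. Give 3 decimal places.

0.440

Observed agreement pₒ = trace/N = 66/112 = 0.5893
Expected agreement pₑ = Σ (rowᵢ·colᵢ)/N² = (33·21 + 12·18 + 34·34 + 33·39)/112² = 0.2672
κ = (pₒ − pₑ)/(1 − pₑ) = (0.5893 − 0.2672)/(1 − 0.2672) = 0.440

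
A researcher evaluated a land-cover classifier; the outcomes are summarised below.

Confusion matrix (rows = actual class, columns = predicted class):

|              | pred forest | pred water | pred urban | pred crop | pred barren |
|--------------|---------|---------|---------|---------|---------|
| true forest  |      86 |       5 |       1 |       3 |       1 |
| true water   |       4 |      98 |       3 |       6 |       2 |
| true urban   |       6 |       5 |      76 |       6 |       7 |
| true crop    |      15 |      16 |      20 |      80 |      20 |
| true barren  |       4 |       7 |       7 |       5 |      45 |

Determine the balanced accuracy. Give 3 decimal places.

Balanced accuracy = mean of per-class recall.
  forest: recall = 86/96 = 0.8958
  water: recall = 98/113 = 0.8673
  urban: recall = 76/100 = 0.7600
  crop: recall = 80/151 = 0.5298
  barren: recall = 45/68 = 0.6618
Mean = (0.8958 + 0.8673 + 0.7600 + 0.5298 + 0.6618) / 5 = 0.743

0.743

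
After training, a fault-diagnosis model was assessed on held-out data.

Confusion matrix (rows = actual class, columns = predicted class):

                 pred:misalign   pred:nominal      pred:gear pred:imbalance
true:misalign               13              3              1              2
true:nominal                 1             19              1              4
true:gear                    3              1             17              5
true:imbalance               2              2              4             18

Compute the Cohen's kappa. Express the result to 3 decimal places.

Observed agreement pₒ = trace/N = 67/96 = 0.6979
Expected agreement pₑ = Σ (rowᵢ·colᵢ)/N² = (19·19 + 25·25 + 26·23 + 26·29)/96² = 0.2537
κ = (pₒ − pₑ)/(1 − pₑ) = (0.6979 − 0.2537)/(1 − 0.2537) = 0.595

0.595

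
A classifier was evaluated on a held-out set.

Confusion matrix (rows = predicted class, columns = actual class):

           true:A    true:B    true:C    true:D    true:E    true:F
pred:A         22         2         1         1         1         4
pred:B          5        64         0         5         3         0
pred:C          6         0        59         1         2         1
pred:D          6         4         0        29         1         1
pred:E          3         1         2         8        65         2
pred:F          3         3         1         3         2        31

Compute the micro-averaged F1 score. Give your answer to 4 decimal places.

Micro-averaging pools counts across classes: ΣTP=270, ΣFP=72, ΣFN=72.
Micro-F1 score = 2·TP/(2·TP+FP+FN) on pooled counts = 0.7895 (equals overall accuracy in single-label multiclass).

0.7895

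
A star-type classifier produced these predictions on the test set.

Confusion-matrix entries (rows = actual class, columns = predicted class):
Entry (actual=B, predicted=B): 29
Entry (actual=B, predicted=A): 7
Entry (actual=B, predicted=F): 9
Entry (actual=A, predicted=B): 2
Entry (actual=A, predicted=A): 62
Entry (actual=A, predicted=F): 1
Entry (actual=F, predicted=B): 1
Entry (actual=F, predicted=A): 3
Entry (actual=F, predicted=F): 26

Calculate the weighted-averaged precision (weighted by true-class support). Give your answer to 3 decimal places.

0.846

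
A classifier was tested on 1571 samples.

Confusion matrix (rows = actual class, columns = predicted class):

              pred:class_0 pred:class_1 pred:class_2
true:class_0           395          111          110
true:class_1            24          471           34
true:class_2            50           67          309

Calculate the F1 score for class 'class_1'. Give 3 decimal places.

0.800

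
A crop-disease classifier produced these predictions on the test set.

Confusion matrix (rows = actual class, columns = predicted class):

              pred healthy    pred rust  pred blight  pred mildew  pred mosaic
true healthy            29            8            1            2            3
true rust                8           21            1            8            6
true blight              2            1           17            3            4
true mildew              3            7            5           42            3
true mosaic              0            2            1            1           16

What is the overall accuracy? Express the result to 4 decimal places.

0.6443

Accuracy = trace / total = (29+21+17+42+16=125) / 194 = 125/194 = 0.6443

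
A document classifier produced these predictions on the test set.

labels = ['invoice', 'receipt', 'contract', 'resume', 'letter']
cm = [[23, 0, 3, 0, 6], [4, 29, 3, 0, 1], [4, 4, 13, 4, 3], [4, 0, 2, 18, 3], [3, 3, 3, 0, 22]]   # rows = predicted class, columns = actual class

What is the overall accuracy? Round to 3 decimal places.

0.677

Accuracy = trace / total = (23+29+13+18+22=105) / 155 = 105/155 = 0.677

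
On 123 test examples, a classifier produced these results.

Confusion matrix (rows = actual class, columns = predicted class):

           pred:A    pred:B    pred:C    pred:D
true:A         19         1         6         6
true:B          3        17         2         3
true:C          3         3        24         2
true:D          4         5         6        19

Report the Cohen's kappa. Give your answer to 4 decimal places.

0.5217

Observed agreement pₒ = trace/N = 79/123 = 0.64228
Expected agreement pₑ = Σ (rowᵢ·colᵢ)/N² = (32·29 + 25·26 + 32·38 + 34·30)/123² = 0.25210
κ = (pₒ − pₑ)/(1 − pₑ) = (0.64228 − 0.25210)/(1 − 0.25210) = 0.5217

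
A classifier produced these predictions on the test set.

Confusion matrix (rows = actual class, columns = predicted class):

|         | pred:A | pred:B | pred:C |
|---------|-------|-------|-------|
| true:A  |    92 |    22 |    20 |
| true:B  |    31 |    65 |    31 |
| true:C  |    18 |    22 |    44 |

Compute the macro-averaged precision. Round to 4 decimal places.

Per-class precision (TP/(TP+FP)):
  A: TP=92, FP=31+18=49 → 92/141 = 0.65248
  B: TP=65, FP=22+22=44 → 65/109 = 0.59633
  C: TP=44, FP=20+31=51 → 44/95 = 0.46316
Macro-precision = mean = (0.65248 + 0.59633 + 0.46316) / 3 = 0.5707

0.5707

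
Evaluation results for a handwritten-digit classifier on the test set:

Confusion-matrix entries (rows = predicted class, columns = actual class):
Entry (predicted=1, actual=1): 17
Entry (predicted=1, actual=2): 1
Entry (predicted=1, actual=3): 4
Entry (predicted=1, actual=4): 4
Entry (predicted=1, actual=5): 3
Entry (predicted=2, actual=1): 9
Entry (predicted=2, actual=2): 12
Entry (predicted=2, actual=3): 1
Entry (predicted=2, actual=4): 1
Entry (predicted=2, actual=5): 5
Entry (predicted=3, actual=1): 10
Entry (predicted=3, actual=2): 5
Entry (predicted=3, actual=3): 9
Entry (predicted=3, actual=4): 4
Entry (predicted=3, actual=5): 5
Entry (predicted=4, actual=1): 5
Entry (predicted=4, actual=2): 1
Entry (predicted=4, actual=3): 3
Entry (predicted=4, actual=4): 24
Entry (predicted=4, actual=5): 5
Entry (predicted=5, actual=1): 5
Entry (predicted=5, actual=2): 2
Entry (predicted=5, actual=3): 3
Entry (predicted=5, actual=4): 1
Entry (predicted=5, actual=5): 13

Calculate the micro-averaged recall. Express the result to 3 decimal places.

Micro-averaging pools counts across classes: ΣTP=75, ΣFP=77, ΣFN=77.
Micro-recall = TP/(TP+FN) on pooled counts = 0.493 (equals overall accuracy in single-label multiclass).

0.493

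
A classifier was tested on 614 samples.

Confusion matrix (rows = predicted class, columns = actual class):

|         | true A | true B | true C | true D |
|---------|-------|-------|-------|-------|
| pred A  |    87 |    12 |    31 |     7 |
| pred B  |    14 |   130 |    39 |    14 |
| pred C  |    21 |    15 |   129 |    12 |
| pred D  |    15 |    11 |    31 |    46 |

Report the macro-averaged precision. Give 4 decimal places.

Per-class precision (TP/(TP+FP)):
  A: TP=87, FP=12+31+7=50 → 87/137 = 0.63504
  B: TP=130, FP=14+39+14=67 → 130/197 = 0.65990
  C: TP=129, FP=21+15+12=48 → 129/177 = 0.72881
  D: TP=46, FP=15+11+31=57 → 46/103 = 0.44660
Macro-precision = mean = (0.63504 + 0.65990 + 0.72881 + 0.44660) / 4 = 0.6176

0.6176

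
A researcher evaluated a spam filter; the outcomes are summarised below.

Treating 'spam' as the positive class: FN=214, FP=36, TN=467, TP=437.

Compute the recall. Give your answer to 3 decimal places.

0.671

Recall = TP/(TP+FN) = 437/(437+214) = 437/651 = 0.671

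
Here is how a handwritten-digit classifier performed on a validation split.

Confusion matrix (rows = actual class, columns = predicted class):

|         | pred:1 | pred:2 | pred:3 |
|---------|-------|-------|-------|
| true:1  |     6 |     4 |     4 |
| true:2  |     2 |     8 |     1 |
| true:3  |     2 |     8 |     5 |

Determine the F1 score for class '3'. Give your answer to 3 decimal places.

0.400

F1 score = 2·TP/(2·TP+FP+FN).
3: TP=5, FP=4+1=5, FN=2+8=10 → 10/25 = 0.4000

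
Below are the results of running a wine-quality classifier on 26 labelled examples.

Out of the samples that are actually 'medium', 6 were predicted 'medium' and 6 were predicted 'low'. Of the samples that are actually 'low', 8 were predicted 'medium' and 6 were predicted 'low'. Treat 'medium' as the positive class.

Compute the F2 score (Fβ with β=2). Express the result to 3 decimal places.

Fβ = (1+β²)·TP / ((1+β²)·TP + β²·FN + FP), with β²=4
= 5·6 / (5·6 + 4·6 + 8) = 0.484

0.484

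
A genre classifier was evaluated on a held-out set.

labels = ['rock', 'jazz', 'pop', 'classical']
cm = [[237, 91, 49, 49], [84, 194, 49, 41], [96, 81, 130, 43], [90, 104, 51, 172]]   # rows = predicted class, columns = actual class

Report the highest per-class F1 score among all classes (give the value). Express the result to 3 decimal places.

0.508

Per-class F1 score (2·TP/(2·TP+FP+FN)):
  rock: TP=237, FP=91+49+49=189, FN=84+96+90=270 → 474/933 = 0.5080
  jazz: TP=194, FP=84+49+41=174, FN=91+81+104=276 → 388/838 = 0.4630
  pop: TP=130, FP=96+81+43=220, FN=49+49+51=149 → 260/629 = 0.4134
  classical: TP=172, FP=90+104+51=245, FN=49+41+43=133 → 344/722 = 0.4765
Highest is class 'rock' with F1 score = 0.508.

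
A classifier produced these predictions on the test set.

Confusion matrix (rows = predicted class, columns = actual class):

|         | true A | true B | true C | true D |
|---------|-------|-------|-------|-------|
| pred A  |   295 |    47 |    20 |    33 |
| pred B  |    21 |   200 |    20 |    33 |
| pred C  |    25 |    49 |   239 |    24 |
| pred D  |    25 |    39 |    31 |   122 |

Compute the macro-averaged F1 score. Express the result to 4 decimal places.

0.6849

Per-class F1 score (2·TP/(2·TP+FP+FN)):
  A: TP=295, FP=47+20+33=100, FN=21+25+25=71 → 590/761 = 0.77530
  B: TP=200, FP=21+20+33=74, FN=47+49+39=135 → 400/609 = 0.65681
  C: TP=239, FP=25+49+24=98, FN=20+20+31=71 → 478/647 = 0.73879
  D: TP=122, FP=25+39+31=95, FN=33+33+24=90 → 244/429 = 0.56876
Macro-F1 score = mean = (0.77530 + 0.65681 + 0.73879 + 0.56876) / 4 = 0.6849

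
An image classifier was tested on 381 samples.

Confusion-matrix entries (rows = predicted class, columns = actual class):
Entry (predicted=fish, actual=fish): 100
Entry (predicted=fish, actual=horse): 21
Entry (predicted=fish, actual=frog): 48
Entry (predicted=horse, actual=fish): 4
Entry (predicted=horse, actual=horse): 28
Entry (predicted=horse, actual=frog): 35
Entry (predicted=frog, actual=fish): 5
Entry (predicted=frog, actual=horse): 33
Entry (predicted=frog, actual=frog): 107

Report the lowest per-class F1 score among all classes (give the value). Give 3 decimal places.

0.376

Per-class F1 score (2·TP/(2·TP+FP+FN)):
  fish: TP=100, FP=21+48=69, FN=4+5=9 → 200/278 = 0.7194
  horse: TP=28, FP=4+35=39, FN=21+33=54 → 56/149 = 0.3758
  frog: TP=107, FP=5+33=38, FN=48+35=83 → 214/335 = 0.6388
Lowest is class 'horse' with F1 score = 0.376.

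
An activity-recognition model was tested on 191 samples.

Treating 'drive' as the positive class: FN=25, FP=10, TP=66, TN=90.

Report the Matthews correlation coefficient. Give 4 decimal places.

MCC = (TP·TN − FP·FN) / √((TP+FP)(TP+FN)(TN+FP)(TN+FN))
Numerator = 66·90 − 10·25 = 5690
Denominator = √(76·91·100·115) = √79534000 = 8918.1837
MCC = 5690 / 8918.1837 = 0.6380

0.6380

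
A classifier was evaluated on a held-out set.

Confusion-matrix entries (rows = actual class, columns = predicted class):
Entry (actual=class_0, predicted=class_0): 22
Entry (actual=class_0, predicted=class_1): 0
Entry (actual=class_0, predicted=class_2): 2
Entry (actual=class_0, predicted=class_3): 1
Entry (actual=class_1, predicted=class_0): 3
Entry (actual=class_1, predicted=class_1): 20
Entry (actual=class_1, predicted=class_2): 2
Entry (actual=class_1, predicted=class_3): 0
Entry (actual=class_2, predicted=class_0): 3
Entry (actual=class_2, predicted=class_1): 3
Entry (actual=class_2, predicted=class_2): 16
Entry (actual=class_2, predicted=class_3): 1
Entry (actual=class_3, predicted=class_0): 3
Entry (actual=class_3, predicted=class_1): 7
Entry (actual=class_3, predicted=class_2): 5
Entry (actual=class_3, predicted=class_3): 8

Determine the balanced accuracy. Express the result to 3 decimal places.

Balanced accuracy = mean of per-class recall.
  class_0: recall = 22/25 = 0.8800
  class_1: recall = 20/25 = 0.8000
  class_2: recall = 16/23 = 0.6957
  class_3: recall = 8/23 = 0.3478
Mean = (0.8800 + 0.8000 + 0.6957 + 0.3478) / 4 = 0.681

0.681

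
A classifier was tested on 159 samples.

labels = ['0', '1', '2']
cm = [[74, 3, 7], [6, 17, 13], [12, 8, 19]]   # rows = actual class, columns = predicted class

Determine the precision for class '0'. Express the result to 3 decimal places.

Treat '0' as positive and all other classes as negative.
precision = TP/(TP+FP).
0: TP=74, FP=6+12=18 → 74/92 = 0.8043

0.804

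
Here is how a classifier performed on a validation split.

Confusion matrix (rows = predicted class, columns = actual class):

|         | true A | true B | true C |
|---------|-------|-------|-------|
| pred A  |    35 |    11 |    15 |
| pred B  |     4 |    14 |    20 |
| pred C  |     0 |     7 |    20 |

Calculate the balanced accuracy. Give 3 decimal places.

0.566

Balanced accuracy = mean of per-class recall.
  A: recall = 35/39 = 0.8974
  B: recall = 14/32 = 0.4375
  C: recall = 20/55 = 0.3636
Mean = (0.8974 + 0.4375 + 0.3636) / 3 = 0.566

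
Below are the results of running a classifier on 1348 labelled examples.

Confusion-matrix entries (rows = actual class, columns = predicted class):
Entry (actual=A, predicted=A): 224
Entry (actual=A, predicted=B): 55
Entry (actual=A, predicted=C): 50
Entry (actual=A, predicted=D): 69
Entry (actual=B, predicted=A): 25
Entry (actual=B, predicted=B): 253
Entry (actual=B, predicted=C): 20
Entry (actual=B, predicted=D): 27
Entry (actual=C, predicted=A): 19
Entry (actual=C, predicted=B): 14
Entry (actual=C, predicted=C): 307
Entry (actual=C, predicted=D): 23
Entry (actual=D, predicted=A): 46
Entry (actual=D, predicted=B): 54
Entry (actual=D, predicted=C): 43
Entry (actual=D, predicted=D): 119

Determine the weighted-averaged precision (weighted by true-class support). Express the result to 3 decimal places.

0.667

Per-class precision (TP/(TP+FP)):
  A: TP=224, FP=25+19+46=90 → 224/314 = 0.7134
  B: TP=253, FP=55+14+54=123 → 253/376 = 0.6729
  C: TP=307, FP=50+20+43=113 → 307/420 = 0.7310
  D: TP=119, FP=69+27+23=119 → 119/238 = 0.5000
Weighted-precision = Σ (supportᵢ/N)·precisionᵢ with N=1348: (398/1348)·0.7134 + (325/1348)·0.6729 + (363/1348)·0.7310 + (262/1348)·0.5000 = 0.667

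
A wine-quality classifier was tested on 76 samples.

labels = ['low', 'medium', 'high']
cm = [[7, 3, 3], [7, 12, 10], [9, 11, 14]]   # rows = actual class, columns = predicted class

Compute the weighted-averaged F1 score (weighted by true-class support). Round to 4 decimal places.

0.4384

Per-class F1 score (2·TP/(2·TP+FP+FN)):
  low: TP=7, FP=7+9=16, FN=3+3=6 → 14/36 = 0.38889
  medium: TP=12, FP=3+11=14, FN=7+10=17 → 24/55 = 0.43636
  high: TP=14, FP=3+10=13, FN=9+11=20 → 28/61 = 0.45902
Weighted-F1 score = Σ (supportᵢ/N)·F1 scoreᵢ with N=76: (13/76)·0.38889 + (29/76)·0.43636 + (34/76)·0.45902 = 0.4384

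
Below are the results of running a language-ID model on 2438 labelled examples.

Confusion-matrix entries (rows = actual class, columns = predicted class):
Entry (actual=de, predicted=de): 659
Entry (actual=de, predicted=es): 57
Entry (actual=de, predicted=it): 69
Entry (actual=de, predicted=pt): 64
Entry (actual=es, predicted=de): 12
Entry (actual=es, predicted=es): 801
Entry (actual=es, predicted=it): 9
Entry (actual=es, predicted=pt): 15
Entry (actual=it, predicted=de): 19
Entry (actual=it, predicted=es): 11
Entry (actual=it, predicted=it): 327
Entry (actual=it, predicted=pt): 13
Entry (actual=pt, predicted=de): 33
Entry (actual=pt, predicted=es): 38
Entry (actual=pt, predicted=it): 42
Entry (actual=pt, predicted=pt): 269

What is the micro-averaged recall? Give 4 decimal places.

0.8433

Micro-averaging pools counts across classes: ΣTP=2056, ΣFP=382, ΣFN=382.
Micro-recall = TP/(TP+FN) on pooled counts = 0.8433 (equals overall accuracy in single-label multiclass).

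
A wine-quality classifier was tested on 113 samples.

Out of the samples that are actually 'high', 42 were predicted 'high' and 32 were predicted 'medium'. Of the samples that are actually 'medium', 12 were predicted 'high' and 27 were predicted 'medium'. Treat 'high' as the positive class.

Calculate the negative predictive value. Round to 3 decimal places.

NPV = TN/(TN+FN) = 27/(27+32) = 0.458

0.458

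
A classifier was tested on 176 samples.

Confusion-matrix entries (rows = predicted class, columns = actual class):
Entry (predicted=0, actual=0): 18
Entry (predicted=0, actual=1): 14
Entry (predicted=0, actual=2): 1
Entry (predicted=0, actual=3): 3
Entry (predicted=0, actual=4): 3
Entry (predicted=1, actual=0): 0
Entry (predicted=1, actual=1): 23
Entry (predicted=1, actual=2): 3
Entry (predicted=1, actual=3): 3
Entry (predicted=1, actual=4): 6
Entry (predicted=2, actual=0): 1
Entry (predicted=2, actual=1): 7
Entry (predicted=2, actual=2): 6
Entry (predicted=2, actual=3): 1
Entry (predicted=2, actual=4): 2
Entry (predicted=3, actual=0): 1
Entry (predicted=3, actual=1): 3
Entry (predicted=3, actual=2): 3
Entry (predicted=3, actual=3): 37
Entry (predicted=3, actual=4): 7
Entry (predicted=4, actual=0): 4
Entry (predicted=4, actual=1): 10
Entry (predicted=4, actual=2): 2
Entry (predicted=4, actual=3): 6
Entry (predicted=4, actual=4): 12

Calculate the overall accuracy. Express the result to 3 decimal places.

0.545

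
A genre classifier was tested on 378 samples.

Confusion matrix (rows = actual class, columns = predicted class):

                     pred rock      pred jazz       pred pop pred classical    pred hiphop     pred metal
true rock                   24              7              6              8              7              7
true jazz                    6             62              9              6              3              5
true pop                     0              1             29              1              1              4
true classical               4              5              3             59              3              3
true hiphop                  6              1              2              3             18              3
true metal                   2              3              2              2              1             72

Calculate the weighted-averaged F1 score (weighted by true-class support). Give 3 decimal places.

0.692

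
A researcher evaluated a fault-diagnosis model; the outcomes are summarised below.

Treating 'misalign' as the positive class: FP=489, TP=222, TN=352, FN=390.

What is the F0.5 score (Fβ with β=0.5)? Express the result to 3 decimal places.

Fβ = (1+β²)·TP / ((1+β²)·TP + β²·FN + FP), with β²=1/4
= 1.25·222 / (1.25·222 + 0.25·390 + 489) = 0.321

0.321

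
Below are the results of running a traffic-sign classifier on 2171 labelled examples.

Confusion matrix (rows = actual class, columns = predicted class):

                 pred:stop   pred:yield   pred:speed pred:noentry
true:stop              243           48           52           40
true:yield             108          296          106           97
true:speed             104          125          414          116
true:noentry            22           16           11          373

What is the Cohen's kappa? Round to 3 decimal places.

Observed agreement pₒ = trace/N = 1326/2171 = 0.6108
Expected agreement pₑ = Σ (rowᵢ·colᵢ)/N² = (383·477 + 607·485 + 759·583 + 422·626)/2171² = 0.2512
κ = (pₒ − pₑ)/(1 − pₑ) = (0.6108 − 0.2512)/(1 − 0.2512) = 0.480

0.480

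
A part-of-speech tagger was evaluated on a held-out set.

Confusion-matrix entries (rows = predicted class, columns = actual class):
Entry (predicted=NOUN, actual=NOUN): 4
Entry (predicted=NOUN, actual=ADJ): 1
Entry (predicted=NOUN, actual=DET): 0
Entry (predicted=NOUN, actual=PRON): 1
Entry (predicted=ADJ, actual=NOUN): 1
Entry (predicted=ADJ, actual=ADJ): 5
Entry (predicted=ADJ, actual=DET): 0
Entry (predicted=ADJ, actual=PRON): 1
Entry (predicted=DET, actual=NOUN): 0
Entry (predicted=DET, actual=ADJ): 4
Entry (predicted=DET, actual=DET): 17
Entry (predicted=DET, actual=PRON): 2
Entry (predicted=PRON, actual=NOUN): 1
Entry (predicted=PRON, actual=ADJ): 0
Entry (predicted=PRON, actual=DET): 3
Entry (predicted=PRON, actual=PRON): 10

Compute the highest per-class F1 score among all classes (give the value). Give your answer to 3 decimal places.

0.791

Per-class F1 score (2·TP/(2·TP+FP+FN)):
  NOUN: TP=4, FP=1+0+1=2, FN=1+0+1=2 → 8/12 = 0.6667
  ADJ: TP=5, FP=1+0+1=2, FN=1+4+0=5 → 10/17 = 0.5882
  DET: TP=17, FP=0+4+2=6, FN=0+0+3=3 → 34/43 = 0.7907
  PRON: TP=10, FP=1+0+3=4, FN=1+1+2=4 → 20/28 = 0.7143
Highest is class 'DET' with F1 score = 0.791.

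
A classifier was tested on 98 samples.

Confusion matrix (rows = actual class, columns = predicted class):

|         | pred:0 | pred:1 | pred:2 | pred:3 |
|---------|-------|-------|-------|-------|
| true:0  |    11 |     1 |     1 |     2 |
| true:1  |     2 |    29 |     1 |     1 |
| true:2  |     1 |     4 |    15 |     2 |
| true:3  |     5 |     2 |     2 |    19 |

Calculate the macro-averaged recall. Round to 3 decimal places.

0.743

Per-class recall (TP/(TP+FN)):
  0: TP=11, FN=1+1+2=4 → 11/15 = 0.7333
  1: TP=29, FN=2+1+1=4 → 29/33 = 0.8788
  2: TP=15, FN=1+4+2=7 → 15/22 = 0.6818
  3: TP=19, FN=5+2+2=9 → 19/28 = 0.6786
Macro-recall = mean = (0.7333 + 0.8788 + 0.6818 + 0.6786) / 4 = 0.743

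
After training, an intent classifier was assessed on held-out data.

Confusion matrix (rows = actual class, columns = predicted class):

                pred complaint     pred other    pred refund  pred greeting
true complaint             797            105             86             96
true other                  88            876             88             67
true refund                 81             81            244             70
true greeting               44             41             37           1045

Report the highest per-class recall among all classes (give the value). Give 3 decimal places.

Per-class recall (TP/(TP+FN)):
  complaint: TP=797, FN=105+86+96=287 → 797/1084 = 0.7352
  other: TP=876, FN=88+88+67=243 → 876/1119 = 0.7828
  refund: TP=244, FN=81+81+70=232 → 244/476 = 0.5126
  greeting: TP=1045, FN=44+41+37=122 → 1045/1167 = 0.8955
Highest is class 'greeting' with recall = 0.895.

0.895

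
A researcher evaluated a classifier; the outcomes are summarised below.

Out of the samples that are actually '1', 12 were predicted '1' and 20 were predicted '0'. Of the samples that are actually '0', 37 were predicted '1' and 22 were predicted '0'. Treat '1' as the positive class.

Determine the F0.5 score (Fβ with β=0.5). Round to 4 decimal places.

Fβ = (1+β²)·TP / ((1+β²)·TP + β²·FN + FP), with β²=1/4
= 1.25·12 / (1.25·12 + 0.25·20 + 37) = 0.2632

0.2632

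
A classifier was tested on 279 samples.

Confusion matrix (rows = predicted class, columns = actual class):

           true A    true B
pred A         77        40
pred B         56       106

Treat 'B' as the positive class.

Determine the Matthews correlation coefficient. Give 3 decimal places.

MCC = (TP·TN − FP·FN) / √((TP+FP)(TP+FN)(TN+FP)(TN+FN))
Numerator = 106·77 − 56·40 = 5922
Denominator = √(162·146·133·117) = √368048772 = 19184.5973
MCC = 5922 / 19184.5973 = 0.309

0.309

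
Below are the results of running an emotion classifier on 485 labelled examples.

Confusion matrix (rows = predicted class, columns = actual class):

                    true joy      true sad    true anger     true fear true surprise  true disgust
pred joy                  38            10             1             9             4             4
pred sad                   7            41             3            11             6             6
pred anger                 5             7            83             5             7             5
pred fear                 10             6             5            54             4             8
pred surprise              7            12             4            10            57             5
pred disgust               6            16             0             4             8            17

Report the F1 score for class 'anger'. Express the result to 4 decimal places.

F1 score = 2·TP/(2·TP+FP+FN).
anger: TP=83, FP=5+7+5+7+5=29, FN=1+3+5+4+0=13 → 166/208 = 0.79808

0.7981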